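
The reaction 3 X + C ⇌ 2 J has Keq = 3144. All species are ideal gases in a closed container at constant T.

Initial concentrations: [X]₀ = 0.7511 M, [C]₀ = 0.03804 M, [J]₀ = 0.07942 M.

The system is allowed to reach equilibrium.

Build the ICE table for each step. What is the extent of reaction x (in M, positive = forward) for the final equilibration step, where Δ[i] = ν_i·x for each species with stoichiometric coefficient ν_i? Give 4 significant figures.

x = 0.03801 M

Q₀ = 0.3913 vs Keq = 3144 ⇒ Q<K, forward
Step 1:
                  X         C         J
  init       0.7511   0.03804   0.07942
  Δ          -0.114  -0.03801   0.07602
  eq         0.6371 2.9723e-05    0.1554
  solve Keq expr → x = 0.03801; check Q = 3144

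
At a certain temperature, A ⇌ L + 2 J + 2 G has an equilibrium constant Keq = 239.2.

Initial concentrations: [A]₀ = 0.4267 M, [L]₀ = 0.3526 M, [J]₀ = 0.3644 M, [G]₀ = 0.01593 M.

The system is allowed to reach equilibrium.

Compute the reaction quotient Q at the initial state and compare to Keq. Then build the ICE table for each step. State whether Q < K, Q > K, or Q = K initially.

Q₀ = 2.7845e-05 vs Keq = 239.2 ⇒ Q<K, forward
Step 1:
                   A          L          J          G
  init        0.4267     0.3526     0.3644    0.01593
  Δ          -0.4232     0.4232     0.8463     0.8463
  eq        0.003535     0.7758      1.211     0.8623
  solve Keq expr → x = 0.4232; check Q = 239.2

Q₀ = 2.7845e-05; Q < K (proceeds forward)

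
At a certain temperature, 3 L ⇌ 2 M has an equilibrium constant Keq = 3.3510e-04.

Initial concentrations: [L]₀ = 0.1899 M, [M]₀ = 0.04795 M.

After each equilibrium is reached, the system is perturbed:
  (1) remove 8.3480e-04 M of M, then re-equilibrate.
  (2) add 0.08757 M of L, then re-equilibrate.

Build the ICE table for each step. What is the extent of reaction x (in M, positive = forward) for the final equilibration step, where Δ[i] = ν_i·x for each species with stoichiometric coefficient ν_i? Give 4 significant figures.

x = 6.4325e-04 M

Q₀ = 0.3357 vs Keq = 3.3510e-04 ⇒ Q>K, reverse
Step 1:
                    L           M
  I            0.1899     0.04795
  C           0.06832    -0.04555
  E            0.2582    0.002402
  solve Keq expr → x = -0.02277; check Q = 3.3510e-04
Then remove 8.3480e-04 M of M.
Step 2:
                    L           M
  I            0.2582    0.001567
  C         -0.001227  8.1771e-04
  E             0.257    0.002385
  solve Keq expr → x = 4.0885e-04; check Q = 3.3510e-04
Then add 0.08757 M of L.
Step 3:
                    L           M
  I            0.3446    0.002385
  C          -0.00193    0.001287
  E            0.3426    0.003671
  solve Keq expr → x = 6.4325e-04; check Q = 3.3510e-04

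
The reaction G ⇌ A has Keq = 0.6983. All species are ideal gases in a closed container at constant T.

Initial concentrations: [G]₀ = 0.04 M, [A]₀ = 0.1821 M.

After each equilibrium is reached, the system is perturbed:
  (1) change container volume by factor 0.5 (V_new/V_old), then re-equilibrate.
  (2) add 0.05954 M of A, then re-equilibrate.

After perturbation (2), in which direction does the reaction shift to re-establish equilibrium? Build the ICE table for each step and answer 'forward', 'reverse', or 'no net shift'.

Q₀ = 4.553 vs Keq = 0.6983 ⇒ Q>K, reverse
Step 1:
                   G          A
  init          0.04     0.1821
  Δ          0.09078   -0.09078
  eq          0.1308    0.09132
  solve Keq expr → x = -0.09078; check Q = 0.6983
Then change container volume by factor 0.5 (V_new/V_old).
Step 2:
                   G          A
  init        0.2616     0.1826
  Δ                0          0
  eq          0.2616     0.1826
  solve Keq expr → x = 0; check Q = 0.6983
Then add 0.05954 M of A.
Step 3:
                   G          A
  init        0.2616     0.2422
  Δ          0.03506   -0.03506
  eq          0.2966     0.2071
  solve Keq expr → x = -0.03506; check Q = 0.6983

Direction: reverse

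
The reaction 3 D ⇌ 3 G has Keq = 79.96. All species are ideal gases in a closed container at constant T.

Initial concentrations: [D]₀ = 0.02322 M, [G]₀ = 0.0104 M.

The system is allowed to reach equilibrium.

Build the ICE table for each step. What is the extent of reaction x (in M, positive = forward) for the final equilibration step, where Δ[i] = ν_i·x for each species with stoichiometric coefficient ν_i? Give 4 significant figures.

Q₀ = 0.08985 vs Keq = 79.96 ⇒ Q<K, forward
Step 1:
                    D           G
  Initial     0.02322      0.0104
  Change     -0.01689     0.01689
  Equil      0.006334     0.02729
  solve Keq expr → x = 0.005629; check Q = 79.96

x = 0.005629 M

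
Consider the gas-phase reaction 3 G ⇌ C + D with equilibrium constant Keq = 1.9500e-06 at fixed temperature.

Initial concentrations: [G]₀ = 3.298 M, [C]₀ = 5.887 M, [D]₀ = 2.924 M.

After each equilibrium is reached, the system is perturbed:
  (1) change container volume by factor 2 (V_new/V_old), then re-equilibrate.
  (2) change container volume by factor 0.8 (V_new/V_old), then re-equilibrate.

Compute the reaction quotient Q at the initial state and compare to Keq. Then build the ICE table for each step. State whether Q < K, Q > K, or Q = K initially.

Q₀ = 0.4799 vs Keq = 1.9500e-06 ⇒ Q>K, reverse
Step 1:
                  G         C         D
  init        3.298     5.887     2.924
  Δ           8.769    -2.923    -2.923
  eq          12.07     2.964  0.001156
  solve Keq expr → x = -2.923; check Q = 1.9500e-06
Then change container volume by factor 2 (V_new/V_old).
Step 2:
                  G         C         D
  init        6.033     1.482 5.7790e-04
  Δ       8.6630e-04 -2.8877e-04 -2.8877e-04
  eq          6.034     1.482 2.8913e-04
  solve Keq expr → x = -2.8877e-04; check Q = 1.9500e-06
Then change container volume by factor 0.8 (V_new/V_old).
Step 3:
                  G         C         D
  init        7.543     1.852 3.6141e-04
  Δ       -2.7085e-04 9.0282e-05 9.0282e-05
  eq          7.542     1.852 4.5169e-04
  solve Keq expr → x = 9.0282e-05; check Q = 1.9500e-06

Q₀ = 0.4799; Q > K (proceeds reverse)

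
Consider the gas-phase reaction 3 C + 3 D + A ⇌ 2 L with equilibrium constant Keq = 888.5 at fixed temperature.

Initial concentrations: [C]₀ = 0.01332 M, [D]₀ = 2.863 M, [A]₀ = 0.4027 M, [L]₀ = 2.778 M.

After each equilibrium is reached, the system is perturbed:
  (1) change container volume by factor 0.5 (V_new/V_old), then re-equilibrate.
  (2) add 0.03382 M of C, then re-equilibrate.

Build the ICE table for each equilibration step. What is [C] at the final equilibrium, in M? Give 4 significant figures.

Q₀ = 3.4555e+05 vs Keq = 888.5 ⇒ Q>K, reverse
Step 1:
                   C          D          A          L
  I          0.01332      2.863     0.4027      2.778
  C           0.0782     0.0782    0.02607   -0.05213
  E          0.09152      2.941     0.4288      2.726
  solve Keq expr → x = -0.02607; check Q = 888.5
Then change container volume by factor 0.5 (V_new/V_old).
Step 2:
                   C          D          A          L
  I            0.183      5.882     0.8575      5.452
  C          -0.1226    -0.1226   -0.04087    0.08173
  E          0.06044       5.76     0.8167      5.533
  solve Keq expr → x = 0.04087; check Q = 888.5
Then add 0.03382 M of C.
Step 3:
                   C          D          A          L
  I          0.09426       5.76     0.8167      5.533
  C         -0.03303   -0.03303   -0.01101    0.02202
  E          0.06123      5.727     0.8057      5.555
  solve Keq expr → x = 0.01101; check Q = 888.5

[C]_eq = 0.06123 M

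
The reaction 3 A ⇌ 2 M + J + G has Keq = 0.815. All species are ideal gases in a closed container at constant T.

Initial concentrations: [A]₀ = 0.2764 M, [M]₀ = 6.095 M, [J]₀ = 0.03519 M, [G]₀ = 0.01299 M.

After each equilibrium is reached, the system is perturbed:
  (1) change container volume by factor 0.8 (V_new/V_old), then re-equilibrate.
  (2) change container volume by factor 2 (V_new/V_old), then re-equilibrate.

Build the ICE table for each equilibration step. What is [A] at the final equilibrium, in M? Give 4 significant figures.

Q₀ = 0.8042 vs Keq = 0.815 ⇒ Q<K, forward
Step 1:
                  A         M         J         G
  init       0.2764     6.095   0.03519   0.01299
  Δ       -2.8947e-04 1.9298e-04 9.6489e-05 9.6489e-05
  eq         0.2761     6.095   0.03529   0.01309
  solve Keq expr → x = 9.6489e-05; check Q = 0.815
Then change container volume by factor 0.8 (V_new/V_old).
Step 2:
                  A         M         J         G
  init       0.3451     7.619   0.04411   0.01636
  Δ        0.005839 -0.003892 -0.001946 -0.001946
  eq          0.351     7.615   0.04216   0.01441
  solve Keq expr → x = -0.001946; check Q = 0.815
Then change container volume by factor 2 (V_new/V_old).
Step 3:
                  A         M         J         G
  init       0.1755     3.808   0.02108  0.007206
  Δ       -0.009791  0.006527  0.003264  0.003264
  eq         0.1657     3.814   0.02434   0.01047
  solve Keq expr → x = 0.003264; check Q = 0.815

[A]_eq = 0.1657 M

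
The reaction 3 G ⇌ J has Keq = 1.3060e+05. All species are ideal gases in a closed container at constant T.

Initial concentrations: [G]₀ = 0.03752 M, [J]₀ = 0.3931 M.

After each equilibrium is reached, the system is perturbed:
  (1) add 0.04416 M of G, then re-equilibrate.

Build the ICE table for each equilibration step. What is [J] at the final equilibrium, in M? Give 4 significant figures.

Q₀ = 7442 vs Keq = 1.3060e+05 ⇒ Q<K, forward
Step 1:
                  G         J
  Initial   0.03752    0.3931
  Change   -0.02299  0.007663
  Equil     0.01453    0.4008
  solve Keq expr → x = 0.007663; check Q = 1.3060e+05
Then add 0.04416 M of G.
Step 2:
                  G         J
  Initial   0.05869    0.4008
  Change   -0.04398   0.01466
  Equil     0.01471    0.4154
  solve Keq expr → x = 0.01466; check Q = 1.3060e+05

[J]_eq = 0.4154 M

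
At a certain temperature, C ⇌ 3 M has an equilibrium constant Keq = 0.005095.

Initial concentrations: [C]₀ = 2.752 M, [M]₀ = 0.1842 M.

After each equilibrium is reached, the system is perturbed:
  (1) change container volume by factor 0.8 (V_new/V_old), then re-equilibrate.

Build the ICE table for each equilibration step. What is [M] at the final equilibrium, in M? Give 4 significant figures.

Q₀ = 0.002271 vs Keq = 0.005095 ⇒ Q<K, forward
Step 1:
                    C           M
  I             2.752      0.1842
  C           -0.0188     0.05639
  E             2.733      0.2406
  solve Keq expr → x = 0.0188; check Q = 0.005095
Then change container volume by factor 0.8 (V_new/V_old).
Step 2:
                    C           M
  I             3.417      0.3007
  C           0.01374    -0.04122
  E              3.43      0.2595
  solve Keq expr → x = -0.01374; check Q = 0.005095

[M]_eq = 0.2595 M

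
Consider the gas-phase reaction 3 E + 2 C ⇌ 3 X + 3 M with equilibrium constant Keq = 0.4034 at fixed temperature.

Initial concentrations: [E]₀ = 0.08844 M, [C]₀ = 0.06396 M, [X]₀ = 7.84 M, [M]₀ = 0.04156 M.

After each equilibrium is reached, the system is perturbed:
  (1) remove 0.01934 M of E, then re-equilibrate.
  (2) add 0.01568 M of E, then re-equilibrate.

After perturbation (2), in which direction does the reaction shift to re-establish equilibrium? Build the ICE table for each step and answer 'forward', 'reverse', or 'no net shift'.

Direction: forward

Q₀ = 1.2224e+04 vs Keq = 0.4034 ⇒ Q>K, reverse
Step 1:
                   E          C          X          M
  Initial    0.08844    0.06396       7.84    0.04156
  Change     0.03913    0.02609   -0.03913   -0.03913
  Equil       0.1276    0.09005      7.801   0.002428
  solve Keq expr → x = -0.01304; check Q = 0.4034
Then remove 0.01934 M of E.
Step 2:
                   E          C          X          M
  Initial     0.1082    0.09005      7.801   0.002428
  Change  3.5748e-04 2.3832e-04 -3.5748e-04 -3.5748e-04
  Equil       0.1086    0.09029      7.801    0.00207
  solve Keq expr → x = -1.1916e-04; check Q = 0.4034
Then add 0.01568 M of E.
Step 3:
                   E          C          X          M
  Initial     0.1243    0.09029      7.801    0.00207
  Change  -2.8993e-04 -1.9329e-04 2.8993e-04 2.8993e-04
  Equil        0.124    0.09009      7.801    0.00236
  solve Keq expr → x = 9.6643e-05; check Q = 0.4034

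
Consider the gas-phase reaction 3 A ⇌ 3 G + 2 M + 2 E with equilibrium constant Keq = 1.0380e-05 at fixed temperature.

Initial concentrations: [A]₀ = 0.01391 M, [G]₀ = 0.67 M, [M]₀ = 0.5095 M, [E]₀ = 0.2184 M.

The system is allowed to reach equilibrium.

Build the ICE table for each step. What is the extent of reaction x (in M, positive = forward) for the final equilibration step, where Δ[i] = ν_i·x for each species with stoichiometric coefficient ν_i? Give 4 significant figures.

Q₀ = 1384 vs Keq = 1.0380e-05 ⇒ Q>K, reverse
Step 1:
                   A          G          M          E
  init       0.01391       0.67     0.5095     0.2184
  Δ           0.3135    -0.3135     -0.209     -0.209
  eq          0.3274     0.3565     0.3005   0.009431
  solve Keq expr → x = -0.1045; check Q = 1.0380e-05

x = -0.1045 M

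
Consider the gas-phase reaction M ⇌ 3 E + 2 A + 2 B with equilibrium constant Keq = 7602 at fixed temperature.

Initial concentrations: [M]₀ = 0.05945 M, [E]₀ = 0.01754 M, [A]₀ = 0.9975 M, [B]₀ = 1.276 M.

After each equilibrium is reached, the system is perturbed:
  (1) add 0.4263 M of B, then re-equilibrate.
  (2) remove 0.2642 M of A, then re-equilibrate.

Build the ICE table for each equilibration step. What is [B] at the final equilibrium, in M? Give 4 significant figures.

[B]_eq = 1.821 M

Q₀ = 1.4705e-04 vs Keq = 7602 ⇒ Q<K, forward
Step 1:
                    M           E           A           B
  init        0.05945     0.01754      0.9975       1.276
  Δ          -0.05945      0.1783      0.1189      0.1189
  eq       2.3976e-06      0.1959       1.116       1.395
  solve Keq expr → x = 0.05945; check Q = 7602
Then add 0.4263 M of B.
Step 2:
                    M           E           A           B
  init     2.3976e-06      0.1959       1.116       1.821
  Δ        1.6891e-06 -5.0672e-06 -3.3781e-06 -3.3781e-06
  eq       4.0867e-06      0.1959       1.116       1.821
  solve Keq expr → x = -1.6891e-06; check Q = 7602
Then remove 0.2642 M of A.
Step 3:
                    M           E           A           B
  init     4.0867e-06      0.1959      0.8522       1.821
  Δ       -1.7052e-06  5.1155e-06  3.4104e-06  3.4104e-06
  eq       2.3815e-06      0.1959      0.8522       1.821
  solve Keq expr → x = 1.7052e-06; check Q = 7602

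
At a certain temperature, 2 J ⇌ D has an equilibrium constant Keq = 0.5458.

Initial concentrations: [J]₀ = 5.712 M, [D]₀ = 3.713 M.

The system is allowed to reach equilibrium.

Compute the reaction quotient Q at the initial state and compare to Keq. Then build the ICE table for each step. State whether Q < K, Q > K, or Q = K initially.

Q₀ = 0.1138; Q < K (proceeds forward)

Q₀ = 0.1138 vs Keq = 0.5458 ⇒ Q<K, forward
Step 1:
                    J           D
  I             5.712       3.713
  C            -2.671       1.335
  E             3.041       5.048
  solve Keq expr → x = 1.335; check Q = 0.5458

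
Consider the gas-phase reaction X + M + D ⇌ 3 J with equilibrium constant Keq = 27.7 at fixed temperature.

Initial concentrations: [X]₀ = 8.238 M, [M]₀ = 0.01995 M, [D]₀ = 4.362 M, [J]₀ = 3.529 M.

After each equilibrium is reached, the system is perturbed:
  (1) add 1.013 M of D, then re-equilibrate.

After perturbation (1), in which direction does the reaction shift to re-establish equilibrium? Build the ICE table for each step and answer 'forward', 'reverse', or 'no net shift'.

Direction: forward

Q₀ = 61.31 vs Keq = 27.7 ⇒ Q>K, reverse
Step 1:
                  X         M         D         J
  I           8.238   0.01995     4.362     3.529
  C         0.02151   0.02151   0.02151  -0.06454
  E            8.26   0.04146     4.384     3.464
  solve Keq expr → x = -0.02151; check Q = 27.7
Then add 1.013 M of D.
Step 2:
                  X         M         D         J
  I            8.26   0.04146     5.397     3.464
  C       -0.007085 -0.007085 -0.007085   0.02125
  E           8.252   0.03438     5.389     3.486
  solve Keq expr → x = 0.007085; check Q = 27.7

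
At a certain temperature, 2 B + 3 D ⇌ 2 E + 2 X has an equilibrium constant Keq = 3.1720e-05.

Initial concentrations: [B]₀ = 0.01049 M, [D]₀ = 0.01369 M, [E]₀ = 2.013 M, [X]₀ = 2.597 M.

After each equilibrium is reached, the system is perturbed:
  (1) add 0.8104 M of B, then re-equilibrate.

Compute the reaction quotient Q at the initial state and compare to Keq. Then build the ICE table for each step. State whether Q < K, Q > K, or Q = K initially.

Q₀ = 9.6799e+10 vs Keq = 3.1720e-05 ⇒ Q>K, reverse
Step 1:
                   B          D          E          X
  I          0.01049    0.01369      2.013      2.597
  C            1.931      2.897     -1.931     -1.931
  E            1.942      2.911     0.0816     0.6656
  solve Keq expr → x = -0.9657; check Q = 3.1720e-05
Then add 0.8104 M of B.
Step 2:
                   B          D          E          X
  I            2.752      2.911     0.0816     0.6656
  C         -0.02635   -0.03952    0.02635    0.02635
  E            2.726      2.871     0.1079     0.6919
  solve Keq expr → x = 0.01317; check Q = 3.1720e-05

Q₀ = 9.6799e+10; Q > K (proceeds reverse)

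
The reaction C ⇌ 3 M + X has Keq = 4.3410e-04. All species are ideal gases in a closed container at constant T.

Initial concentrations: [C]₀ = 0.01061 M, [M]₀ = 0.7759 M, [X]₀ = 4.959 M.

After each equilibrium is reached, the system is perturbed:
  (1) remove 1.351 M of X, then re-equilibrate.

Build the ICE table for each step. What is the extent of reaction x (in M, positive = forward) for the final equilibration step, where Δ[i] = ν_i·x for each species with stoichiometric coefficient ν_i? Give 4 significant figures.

x = 0.001129 M

Q₀ = 218.3 vs Keq = 4.3410e-04 ⇒ Q>K, reverse
Step 1:
                  C         M         X
  I         0.01061    0.7759     4.959
  C           0.249   -0.7471    -0.249
  E          0.2596   0.02882      4.71
  solve Keq expr → x = -0.249; check Q = 4.3410e-04
Then remove 1.351 M of X.
Step 2:
                  C         M         X
  I          0.2596   0.02882     3.359
  C       -0.001129  0.003387  0.001129
  E          0.2585    0.0322      3.36
  solve Keq expr → x = 0.001129; check Q = 4.3410e-04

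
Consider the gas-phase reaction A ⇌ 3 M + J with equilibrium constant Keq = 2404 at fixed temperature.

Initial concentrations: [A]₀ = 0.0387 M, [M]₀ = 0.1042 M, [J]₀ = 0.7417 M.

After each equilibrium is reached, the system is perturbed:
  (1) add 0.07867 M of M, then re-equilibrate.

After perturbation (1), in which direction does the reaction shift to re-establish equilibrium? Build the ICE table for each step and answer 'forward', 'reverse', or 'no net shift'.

Direction: reverse

Q₀ = 0.02168 vs Keq = 2404 ⇒ Q<K, forward
Step 1:
                    A           M           J
  I            0.0387      0.1042      0.7417
  C           -0.0387      0.1161      0.0387
  E        3.4703e-06      0.2203      0.7804
  solve Keq expr → x = 0.0387; check Q = 2404
Then add 0.07867 M of M.
Step 2:
                    A           M           J
  I        3.4703e-06       0.299      0.7804
  C        5.2023e-06 -1.5607e-05 -5.2023e-06
  E        8.6726e-06      0.2989      0.7804
  solve Keq expr → x = -5.2023e-06; check Q = 2404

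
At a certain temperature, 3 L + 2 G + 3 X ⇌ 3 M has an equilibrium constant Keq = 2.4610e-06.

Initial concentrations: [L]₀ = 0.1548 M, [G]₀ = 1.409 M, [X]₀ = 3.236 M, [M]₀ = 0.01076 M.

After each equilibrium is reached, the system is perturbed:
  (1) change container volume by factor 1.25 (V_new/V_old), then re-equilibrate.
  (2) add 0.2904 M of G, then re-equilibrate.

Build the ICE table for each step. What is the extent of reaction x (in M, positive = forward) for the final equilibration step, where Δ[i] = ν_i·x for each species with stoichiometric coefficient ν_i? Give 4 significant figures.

x = 2.5385e-04 M

Q₀ = 4.9920e-06 vs Keq = 2.4610e-06 ⇒ Q>K, reverse
Step 1:
                  L         G         X         M
  Initial    0.1548     1.409     3.236   0.01076
  Change   0.002131  0.001421  0.002131 -0.002131
  Equil      0.1569      1.41     3.238  0.008629
  solve Keq expr → x = -7.1046e-04; check Q = 2.4610e-06
Then change container volume by factor 1.25 (V_new/V_old).
Step 2:
                  L         G         X         M
  Initial    0.1255     1.128     2.591  0.006903
  Change   0.002058  0.001372  0.002058 -0.002058
  Equil      0.1276      1.13     2.593  0.004845
  solve Keq expr → x = -6.8604e-04; check Q = 2.4610e-06
Then add 0.2904 M of G.
Step 3:
                  L         G         X         M
  Initial    0.1276      1.42     2.593  0.004845
  Change  -7.6156e-04 -5.0771e-04 -7.6156e-04 7.6156e-04
  Equil      0.1268      1.42     2.592  0.005606
  solve Keq expr → x = 2.5385e-04; check Q = 2.4610e-06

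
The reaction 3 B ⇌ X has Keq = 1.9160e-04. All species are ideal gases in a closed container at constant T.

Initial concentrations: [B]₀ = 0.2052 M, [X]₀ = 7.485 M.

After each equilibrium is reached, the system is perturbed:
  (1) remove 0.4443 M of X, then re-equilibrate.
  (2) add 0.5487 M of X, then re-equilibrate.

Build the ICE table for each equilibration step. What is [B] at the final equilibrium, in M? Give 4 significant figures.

Q₀ = 866.3 vs Keq = 1.9160e-04 ⇒ Q>K, reverse
Step 1:
                    B           X
  init         0.2052       7.485
  Δ             18.62      -6.207
  eq            18.83       1.278
  solve Keq expr → x = -6.207; check Q = 1.9160e-04
Then remove 0.4443 M of X.
Step 2:
                    B           X
  init          18.83       0.834
  Δ           -0.8414      0.2805
  eq            17.98       1.114
  solve Keq expr → x = 0.2805; check Q = 1.9160e-04
Then add 0.5487 M of X.
Step 3:
                    B           X
  init          17.98       1.663
  Δ             1.035      -0.345
  eq            19.02       1.318
  solve Keq expr → x = -0.345; check Q = 1.9160e-04

[B]_eq = 19.02 M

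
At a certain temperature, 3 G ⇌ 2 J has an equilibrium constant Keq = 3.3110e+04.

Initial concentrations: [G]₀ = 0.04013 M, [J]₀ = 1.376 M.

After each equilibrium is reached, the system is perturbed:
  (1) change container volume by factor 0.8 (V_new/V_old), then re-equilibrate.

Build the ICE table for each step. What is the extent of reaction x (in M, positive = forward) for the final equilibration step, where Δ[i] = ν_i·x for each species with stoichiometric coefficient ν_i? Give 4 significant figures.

Q₀ = 2.9297e+04 vs Keq = 3.3110e+04 ⇒ Q<K, forward
Step 1:
                  G         J
  init      0.04013     1.376
  Δ       -0.001584  0.001056
  eq        0.03855     1.377
  solve Keq expr → x = 5.2794e-04; check Q = 3.3110e+04
Then change container volume by factor 0.8 (V_new/V_old).
Step 2:
                  G         J
  init      0.04818     1.721
  Δ       -0.003414  0.002276
  eq        0.04477     1.724
  solve Keq expr → x = 0.001138; check Q = 3.3110e+04

x = 0.001138 M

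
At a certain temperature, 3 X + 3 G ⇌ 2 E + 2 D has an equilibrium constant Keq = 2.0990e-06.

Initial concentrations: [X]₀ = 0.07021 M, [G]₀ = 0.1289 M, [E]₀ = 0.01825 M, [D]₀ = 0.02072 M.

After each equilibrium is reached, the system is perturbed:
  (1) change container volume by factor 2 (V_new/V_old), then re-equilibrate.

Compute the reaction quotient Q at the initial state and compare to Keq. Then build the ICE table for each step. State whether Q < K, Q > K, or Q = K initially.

Q₀ = 0.1929; Q > K (proceeds reverse)

Q₀ = 0.1929 vs Keq = 2.0990e-06 ⇒ Q>K, reverse
Step 1:
                   X          G          E          D
  I          0.07021     0.1289    0.01825    0.02072
  C          0.02616    0.02616   -0.01744   -0.01744
  E          0.09637     0.1551 8.0754e-04   0.003278
  solve Keq expr → x = -0.008721; check Q = 2.0990e-06
Then change container volume by factor 2 (V_new/V_old).
Step 2:
                   X          G          E          D
  I          0.04819    0.07753 4.0377e-04   0.001639
  C       2.6217e-04 2.6217e-04 -1.7478e-04 -1.7478e-04
  E          0.04845    0.07779 2.2899e-04   0.001464
  solve Keq expr → x = -8.7389e-05; check Q = 2.0990e-06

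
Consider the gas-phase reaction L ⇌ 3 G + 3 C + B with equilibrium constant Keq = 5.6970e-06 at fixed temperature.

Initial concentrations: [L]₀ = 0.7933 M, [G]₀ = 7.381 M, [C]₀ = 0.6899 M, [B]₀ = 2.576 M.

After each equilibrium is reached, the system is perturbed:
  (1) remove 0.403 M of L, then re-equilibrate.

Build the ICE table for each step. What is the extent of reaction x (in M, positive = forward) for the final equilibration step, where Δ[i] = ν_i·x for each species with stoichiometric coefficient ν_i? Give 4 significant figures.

Q₀ = 428.8 vs Keq = 5.6970e-06 ⇒ Q>K, reverse
Step 1:
                   L          G          C          B
  I           0.7933      7.381     0.6899      2.576
  C           0.2293    -0.6879    -0.6879    -0.2293
  E            1.023      6.693   0.002023      2.347
  solve Keq expr → x = -0.2293; check Q = 5.6970e-06
Then remove 0.403 M of L.
Step 2:
                   L          G          C          B
  I           0.6196      6.693   0.002023      2.347
  C       1.0365e-04 -3.1096e-04 -3.1096e-04 -1.0365e-04
  E           0.6197      6.693   0.001712      2.347
  solve Keq expr → x = -1.0365e-04; check Q = 5.6970e-06

x = -1.0365e-04 M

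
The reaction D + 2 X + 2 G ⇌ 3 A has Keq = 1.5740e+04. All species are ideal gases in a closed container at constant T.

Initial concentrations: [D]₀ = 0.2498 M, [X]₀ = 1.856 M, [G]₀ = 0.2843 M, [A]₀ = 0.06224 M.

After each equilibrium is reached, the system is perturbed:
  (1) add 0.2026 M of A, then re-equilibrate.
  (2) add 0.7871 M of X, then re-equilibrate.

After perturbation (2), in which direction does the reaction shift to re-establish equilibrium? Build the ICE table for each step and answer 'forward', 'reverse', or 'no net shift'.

Direction: forward

Q₀ = 0.003467 vs Keq = 1.5740e+04 ⇒ Q<K, forward
Step 1:
                   D          X          G          A
  Initial     0.2498      1.856     0.2843    0.06224
  Change     -0.1396    -0.2792    -0.2792     0.4188
  Equil       0.1102      1.577   0.005081     0.4811
  solve Keq expr → x = 0.1396; check Q = 1.5740e+04
Then add 0.2026 M of A.
Step 2:
                   D          X          G          A
  Initial     0.1102      1.577   0.005081     0.6837
  Change    0.001675   0.003351   0.003351  -0.005026
  Equil       0.1119       1.58   0.008432     0.6786
  solve Keq expr → x = -0.001675; check Q = 1.5740e+04
Then add 0.7871 M of X.
Step 3:
                   D          X          G          A
  Initial     0.1119      2.367   0.008432     0.6786
  Change   -0.001356  -0.002712  -0.002712   0.004067
  Equil       0.1105      2.365    0.00572     0.6827
  solve Keq expr → x = 0.001356; check Q = 1.5740e+04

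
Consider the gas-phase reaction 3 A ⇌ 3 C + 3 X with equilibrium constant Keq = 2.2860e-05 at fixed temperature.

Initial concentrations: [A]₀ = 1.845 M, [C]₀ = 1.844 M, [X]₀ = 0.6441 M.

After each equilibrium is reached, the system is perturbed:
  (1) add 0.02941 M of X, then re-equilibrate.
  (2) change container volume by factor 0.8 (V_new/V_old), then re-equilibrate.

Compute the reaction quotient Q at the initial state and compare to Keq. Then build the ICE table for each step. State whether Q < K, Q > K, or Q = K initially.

Q₀ = 0.2668 vs Keq = 2.2860e-05 ⇒ Q>K, reverse
Step 1:
                   A          C          X
  init         1.845      1.844     0.6441
  Δ           0.5891    -0.5891    -0.5891
  eq           2.434      1.255    0.05505
  solve Keq expr → x = -0.1964; check Q = 2.2860e-05
Then add 0.02941 M of X.
Step 2:
                   A          C          X
  init         2.434      1.255    0.08446
  Δ          0.02754   -0.02754   -0.02754
  eq           2.462      1.227    0.05692
  solve Keq expr → x = -0.009179; check Q = 2.2860e-05
Then change container volume by factor 0.8 (V_new/V_old).
Step 3:
                   A          C          X
  init         3.077      1.534    0.07115
  Δ          0.01347   -0.01347   -0.01347
  eq            3.09      1.521    0.05767
  solve Keq expr → x = -0.004491; check Q = 2.2860e-05

Q₀ = 0.2668; Q > K (proceeds reverse)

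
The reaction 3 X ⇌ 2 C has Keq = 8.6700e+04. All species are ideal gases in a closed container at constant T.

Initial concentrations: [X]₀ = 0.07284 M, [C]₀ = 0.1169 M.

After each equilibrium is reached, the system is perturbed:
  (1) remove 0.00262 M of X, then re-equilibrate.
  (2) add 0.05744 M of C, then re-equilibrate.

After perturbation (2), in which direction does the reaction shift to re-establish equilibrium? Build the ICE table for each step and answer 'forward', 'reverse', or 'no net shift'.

Q₀ = 35.36 vs Keq = 8.6700e+04 ⇒ Q<K, forward
Step 1:
                    X           C
  I           0.07284      0.1169
  C          -0.06615      0.0441
  E          0.006687       0.161
  solve Keq expr → x = 0.02205; check Q = 8.6700e+04
Then remove 0.00262 M of X.
Step 2:
                    X           C
  I          0.004067       0.161
  C          0.002572   -0.001715
  E          0.006639      0.1593
  solve Keq expr → x = -8.5748e-04; check Q = 8.6700e+04
Then add 0.05744 M of C.
Step 3:
                    X           C
  I          0.006639      0.2167
  C          0.001488 -9.9202e-04
  E          0.008127      0.2157
  solve Keq expr → x = -4.9601e-04; check Q = 8.6700e+04

Direction: reverse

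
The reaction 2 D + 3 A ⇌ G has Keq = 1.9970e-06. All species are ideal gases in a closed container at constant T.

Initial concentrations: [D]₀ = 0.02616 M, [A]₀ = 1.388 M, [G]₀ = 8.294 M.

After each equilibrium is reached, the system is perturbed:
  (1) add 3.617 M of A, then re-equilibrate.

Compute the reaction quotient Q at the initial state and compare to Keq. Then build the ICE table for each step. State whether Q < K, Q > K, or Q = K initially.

Q₀ = 4532 vs Keq = 1.9970e-06 ⇒ Q>K, reverse
Step 1:
                    D           A           G
  Initial     0.02616       1.388       8.294
  Change        12.14       18.21       -6.07
  Equil         12.17        19.6       2.224
  solve Keq expr → x = -6.07; check Q = 1.9970e-06
Then add 3.617 M of A.
Step 2:
                    D           A           G
  Initial       12.17       23.21       2.224
  Change      -0.8832      -1.325      0.4416
  Equil         11.28       21.89       2.666
  solve Keq expr → x = 0.4416; check Q = 1.9970e-06

Q₀ = 4532; Q > K (proceeds reverse)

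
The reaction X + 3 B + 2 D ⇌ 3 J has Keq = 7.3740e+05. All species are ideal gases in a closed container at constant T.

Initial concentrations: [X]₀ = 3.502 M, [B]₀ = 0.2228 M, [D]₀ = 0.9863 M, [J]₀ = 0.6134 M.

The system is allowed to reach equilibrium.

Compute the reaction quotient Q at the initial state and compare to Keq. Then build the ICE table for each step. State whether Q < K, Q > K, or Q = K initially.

Q₀ = 6.126; Q < K (proceeds forward)

Q₀ = 6.126 vs Keq = 7.3740e+05 ⇒ Q<K, forward
Step 1:
                  X         B         D         J
  Initial     3.502    0.2228    0.9863    0.6134
  Change   -0.07199    -0.216    -0.144     0.216
  Equil        3.43  0.006825    0.8423    0.8294
  solve Keq expr → x = 0.07199; check Q = 7.3740e+05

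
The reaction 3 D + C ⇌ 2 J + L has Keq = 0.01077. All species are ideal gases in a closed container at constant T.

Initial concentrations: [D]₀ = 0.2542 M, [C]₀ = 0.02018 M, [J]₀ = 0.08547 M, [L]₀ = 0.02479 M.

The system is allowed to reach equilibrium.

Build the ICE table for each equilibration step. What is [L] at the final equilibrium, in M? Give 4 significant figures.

Q₀ = 0.5463 vs Keq = 0.01077 ⇒ Q>K, reverse
Step 1:
                    D           C           J           L
  init         0.2542     0.02018     0.08547     0.02479
  Δ           0.05725     0.01908    -0.03816    -0.01908
  eq           0.3114     0.03926     0.04731    0.005708
  solve Keq expr → x = -0.01908; check Q = 0.01077

[L]_eq = 0.005708 M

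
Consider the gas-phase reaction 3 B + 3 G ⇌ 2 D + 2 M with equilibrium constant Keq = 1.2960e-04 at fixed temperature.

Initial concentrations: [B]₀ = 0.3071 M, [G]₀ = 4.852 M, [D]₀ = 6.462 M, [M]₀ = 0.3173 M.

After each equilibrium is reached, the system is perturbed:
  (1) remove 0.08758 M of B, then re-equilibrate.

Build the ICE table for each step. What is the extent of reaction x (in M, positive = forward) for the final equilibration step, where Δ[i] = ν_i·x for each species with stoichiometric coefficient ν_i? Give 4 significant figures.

x = -0.001197 M

Q₀ = 1.271 vs Keq = 1.2960e-04 ⇒ Q>K, reverse
Step 1:
                  B         G         D         M
  I          0.3071     4.852     6.462    0.3173
  C          0.4535    0.4535   -0.3023   -0.3023
  E          0.7606     5.305      6.16   0.01498
  solve Keq expr → x = -0.1512; check Q = 1.2960e-04
Then remove 0.08758 M of B.
Step 2:
                  B         G         D         M
  I           0.673     5.305      6.16   0.01498
  C        0.003591  0.003591 -0.002394 -0.002394
  E          0.6766     5.309     6.157   0.01259
  solve Keq expr → x = -0.001197; check Q = 1.2960e-04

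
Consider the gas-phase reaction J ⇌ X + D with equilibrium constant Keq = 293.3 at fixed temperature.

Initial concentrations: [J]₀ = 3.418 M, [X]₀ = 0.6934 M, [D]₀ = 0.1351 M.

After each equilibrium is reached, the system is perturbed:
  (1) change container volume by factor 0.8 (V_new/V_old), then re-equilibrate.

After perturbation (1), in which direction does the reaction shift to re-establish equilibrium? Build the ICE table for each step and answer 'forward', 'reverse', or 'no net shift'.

Direction: reverse

Q₀ = 0.02741 vs Keq = 293.3 ⇒ Q<K, forward
Step 1:
                   J          X          D
  Initial      3.418     0.6934     0.1351
  Change      -3.369      3.369      3.369
  Equil      0.04855      4.063      3.505
  solve Keq expr → x = 3.369; check Q = 293.3
Then change container volume by factor 0.8 (V_new/V_old).
Step 2:
                   J          X          D
  Initial    0.06068      5.079      4.381
  Change      0.0147    -0.0147    -0.0147
  Equil      0.07538      5.064      4.366
  solve Keq expr → x = -0.0147; check Q = 293.3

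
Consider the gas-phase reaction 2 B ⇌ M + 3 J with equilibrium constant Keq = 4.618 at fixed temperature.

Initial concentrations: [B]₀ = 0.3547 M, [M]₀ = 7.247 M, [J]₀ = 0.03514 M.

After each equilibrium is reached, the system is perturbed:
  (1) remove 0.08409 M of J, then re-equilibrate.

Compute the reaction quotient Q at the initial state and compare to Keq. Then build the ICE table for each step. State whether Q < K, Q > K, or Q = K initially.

Q₀ = 0.002499 vs Keq = 4.618 ⇒ Q<K, forward
Step 1:
                  B         M         J
  I          0.3547     7.247   0.03514
  C         -0.1652   0.08258    0.2477
  E          0.1895      7.33    0.2829
  solve Keq expr → x = 0.08258; check Q = 4.618
Then remove 0.08409 M of J.
Step 2:
                  B         M         J
  I          0.1895      7.33    0.1988
  C        -0.03321    0.0166   0.04981
  E          0.1563     7.346    0.2486
  solve Keq expr → x = 0.0166; check Q = 4.618

Q₀ = 0.002499; Q < K (proceeds forward)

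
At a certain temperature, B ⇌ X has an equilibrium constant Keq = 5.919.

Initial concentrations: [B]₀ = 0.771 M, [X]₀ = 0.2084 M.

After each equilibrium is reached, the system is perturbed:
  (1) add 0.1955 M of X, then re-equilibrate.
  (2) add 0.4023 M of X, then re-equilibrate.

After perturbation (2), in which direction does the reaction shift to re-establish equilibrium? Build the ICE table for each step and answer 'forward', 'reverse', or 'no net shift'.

Q₀ = 0.2703 vs Keq = 5.919 ⇒ Q<K, forward
Step 1:
                    B           X
  init          0.771      0.2084
  Δ           -0.6294      0.6294
  eq           0.1416      0.8378
  solve Keq expr → x = 0.6294; check Q = 5.919
Then add 0.1955 M of X.
Step 2:
                    B           X
  init         0.1416       1.033
  Δ           0.02826    -0.02826
  eq           0.1698       1.005
  solve Keq expr → x = -0.02826; check Q = 5.919
Then add 0.4023 M of X.
Step 3:
                    B           X
  init         0.1698       1.407
  Δ           0.05814    -0.05814
  eq            0.228       1.349
  solve Keq expr → x = -0.05814; check Q = 5.919

Direction: reverse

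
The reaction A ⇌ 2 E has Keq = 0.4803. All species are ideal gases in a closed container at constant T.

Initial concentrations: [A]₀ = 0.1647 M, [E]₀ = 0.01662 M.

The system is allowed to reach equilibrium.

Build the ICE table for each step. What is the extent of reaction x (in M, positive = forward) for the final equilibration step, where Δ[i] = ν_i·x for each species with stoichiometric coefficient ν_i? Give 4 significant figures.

x = 0.08779 M

Q₀ = 0.001677 vs Keq = 0.4803 ⇒ Q<K, forward
Step 1:
                   A          E
  I           0.1647    0.01662
  C         -0.08779     0.1756
  E          0.07691     0.1922
  solve Keq expr → x = 0.08779; check Q = 0.4803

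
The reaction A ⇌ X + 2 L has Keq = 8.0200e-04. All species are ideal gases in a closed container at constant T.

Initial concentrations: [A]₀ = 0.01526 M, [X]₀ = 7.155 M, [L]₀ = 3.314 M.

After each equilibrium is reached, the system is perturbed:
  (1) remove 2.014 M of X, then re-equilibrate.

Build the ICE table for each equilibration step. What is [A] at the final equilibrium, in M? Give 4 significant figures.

[A]_eq = 1.662 M

Q₀ = 5149 vs Keq = 8.0200e-04 ⇒ Q>K, reverse
Step 1:
                   A          X          L
  Initial    0.01526      7.155      3.314
  Change       1.649     -1.649     -3.298
  Equil        1.664      5.506    0.01557
  solve Keq expr → x = -1.649; check Q = 8.0200e-04
Then remove 2.014 M of X.
Step 2:
                   A          X          L
  Initial      1.664      3.492    0.01557
  Change   -0.001982   0.001982   0.003964
  Equil        1.662      3.494    0.01954
  solve Keq expr → x = 0.001982; check Q = 8.0200e-04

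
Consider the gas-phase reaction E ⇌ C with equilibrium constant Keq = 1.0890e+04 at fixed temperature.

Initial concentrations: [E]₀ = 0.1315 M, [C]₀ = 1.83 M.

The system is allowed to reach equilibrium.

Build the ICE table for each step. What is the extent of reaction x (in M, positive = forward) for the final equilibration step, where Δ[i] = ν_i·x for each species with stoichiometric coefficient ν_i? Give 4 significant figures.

x = 0.1313 M

Q₀ = 13.92 vs Keq = 1.0890e+04 ⇒ Q<K, forward
Step 1:
                    E           C
  I            0.1315        1.83
  C           -0.1313      0.1313
  E        1.8010e-04       1.961
  solve Keq expr → x = 0.1313; check Q = 1.0890e+04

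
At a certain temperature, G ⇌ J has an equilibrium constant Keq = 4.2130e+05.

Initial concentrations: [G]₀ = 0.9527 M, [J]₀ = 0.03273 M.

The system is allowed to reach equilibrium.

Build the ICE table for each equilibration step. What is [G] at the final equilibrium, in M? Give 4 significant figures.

[G]_eq = 2.3390e-06 M

Q₀ = 0.03435 vs Keq = 4.2130e+05 ⇒ Q<K, forward
Step 1:
                   G          J
  Initial     0.9527    0.03273
  Change     -0.9527     0.9527
  Equil   2.3390e-06     0.9854
  solve Keq expr → x = 0.9527; check Q = 4.2130e+05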